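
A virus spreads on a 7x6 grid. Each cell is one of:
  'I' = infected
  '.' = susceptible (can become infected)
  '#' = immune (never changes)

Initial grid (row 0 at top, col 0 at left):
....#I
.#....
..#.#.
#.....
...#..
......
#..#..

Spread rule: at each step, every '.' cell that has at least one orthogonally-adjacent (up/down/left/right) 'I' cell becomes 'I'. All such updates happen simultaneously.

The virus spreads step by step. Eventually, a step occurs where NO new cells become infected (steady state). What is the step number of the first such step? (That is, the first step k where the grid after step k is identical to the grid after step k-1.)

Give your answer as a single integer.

Step 0 (initial): 1 infected
Step 1: +1 new -> 2 infected
Step 2: +2 new -> 4 infected
Step 3: +2 new -> 6 infected
Step 4: +5 new -> 11 infected
Step 5: +4 new -> 15 infected
Step 6: +4 new -> 19 infected
Step 7: +5 new -> 24 infected
Step 8: +4 new -> 28 infected
Step 9: +4 new -> 32 infected
Step 10: +2 new -> 34 infected
Step 11: +0 new -> 34 infected

Answer: 11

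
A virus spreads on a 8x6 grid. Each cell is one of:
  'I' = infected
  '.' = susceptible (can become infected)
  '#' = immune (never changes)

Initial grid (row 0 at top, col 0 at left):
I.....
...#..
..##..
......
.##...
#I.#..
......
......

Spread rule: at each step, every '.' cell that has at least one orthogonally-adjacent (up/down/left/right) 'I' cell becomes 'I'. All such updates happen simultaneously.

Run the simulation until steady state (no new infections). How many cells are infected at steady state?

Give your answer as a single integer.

Answer: 41

Derivation:
Step 0 (initial): 2 infected
Step 1: +4 new -> 6 infected
Step 2: +6 new -> 12 infected
Step 3: +7 new -> 19 infected
Step 4: +5 new -> 24 infected
Step 5: +6 new -> 30 infected
Step 6: +6 new -> 36 infected
Step 7: +4 new -> 40 infected
Step 8: +1 new -> 41 infected
Step 9: +0 new -> 41 infected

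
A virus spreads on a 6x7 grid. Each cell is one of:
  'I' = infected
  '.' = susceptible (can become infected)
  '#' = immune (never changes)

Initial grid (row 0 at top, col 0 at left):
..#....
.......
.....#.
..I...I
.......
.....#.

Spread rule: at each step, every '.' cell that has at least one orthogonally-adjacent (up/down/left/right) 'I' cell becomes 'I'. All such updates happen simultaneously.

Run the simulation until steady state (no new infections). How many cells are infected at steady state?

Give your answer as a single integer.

Step 0 (initial): 2 infected
Step 1: +7 new -> 9 infected
Step 2: +11 new -> 20 infected
Step 3: +10 new -> 30 infected
Step 4: +7 new -> 37 infected
Step 5: +2 new -> 39 infected
Step 6: +0 new -> 39 infected

Answer: 39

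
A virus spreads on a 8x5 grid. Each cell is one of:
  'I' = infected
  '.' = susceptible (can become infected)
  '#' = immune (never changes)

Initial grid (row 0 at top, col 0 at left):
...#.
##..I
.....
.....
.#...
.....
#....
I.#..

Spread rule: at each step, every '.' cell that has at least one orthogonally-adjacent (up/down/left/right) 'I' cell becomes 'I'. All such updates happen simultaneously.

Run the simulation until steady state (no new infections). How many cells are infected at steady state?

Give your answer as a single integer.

Answer: 34

Derivation:
Step 0 (initial): 2 infected
Step 1: +4 new -> 6 infected
Step 2: +4 new -> 10 infected
Step 3: +6 new -> 16 infected
Step 4: +8 new -> 24 infected
Step 5: +8 new -> 32 infected
Step 6: +2 new -> 34 infected
Step 7: +0 new -> 34 infected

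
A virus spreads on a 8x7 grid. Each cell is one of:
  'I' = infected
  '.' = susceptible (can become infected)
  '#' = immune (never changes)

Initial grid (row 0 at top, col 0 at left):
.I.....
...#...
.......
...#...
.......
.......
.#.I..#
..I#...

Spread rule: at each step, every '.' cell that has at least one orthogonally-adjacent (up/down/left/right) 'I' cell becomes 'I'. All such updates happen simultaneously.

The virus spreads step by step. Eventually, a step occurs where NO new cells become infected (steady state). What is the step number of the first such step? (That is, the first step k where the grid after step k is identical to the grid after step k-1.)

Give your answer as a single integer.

Step 0 (initial): 3 infected
Step 1: +7 new -> 10 infected
Step 2: +10 new -> 20 infected
Step 3: +10 new -> 30 infected
Step 4: +11 new -> 41 infected
Step 5: +6 new -> 47 infected
Step 6: +3 new -> 50 infected
Step 7: +1 new -> 51 infected
Step 8: +0 new -> 51 infected

Answer: 8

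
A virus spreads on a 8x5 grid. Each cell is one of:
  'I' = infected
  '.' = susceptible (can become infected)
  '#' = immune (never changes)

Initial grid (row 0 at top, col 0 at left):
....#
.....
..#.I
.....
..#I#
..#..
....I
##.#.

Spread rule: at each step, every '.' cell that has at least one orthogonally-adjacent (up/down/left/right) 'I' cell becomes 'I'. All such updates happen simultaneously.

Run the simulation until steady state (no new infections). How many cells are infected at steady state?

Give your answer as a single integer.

Step 0 (initial): 3 infected
Step 1: +8 new -> 11 infected
Step 2: +3 new -> 14 infected
Step 3: +5 new -> 19 infected
Step 4: +7 new -> 26 infected
Step 5: +5 new -> 31 infected
Step 6: +1 new -> 32 infected
Step 7: +0 new -> 32 infected

Answer: 32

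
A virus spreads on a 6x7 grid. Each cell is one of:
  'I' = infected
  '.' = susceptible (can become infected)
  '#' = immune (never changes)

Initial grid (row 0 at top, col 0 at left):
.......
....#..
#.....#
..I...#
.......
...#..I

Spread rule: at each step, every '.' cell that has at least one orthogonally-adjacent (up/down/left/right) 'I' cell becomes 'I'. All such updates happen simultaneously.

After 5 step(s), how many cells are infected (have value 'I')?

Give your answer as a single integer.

Step 0 (initial): 2 infected
Step 1: +6 new -> 8 infected
Step 2: +10 new -> 18 infected
Step 3: +8 new -> 26 infected
Step 4: +5 new -> 31 infected
Step 5: +3 new -> 34 infected

Answer: 34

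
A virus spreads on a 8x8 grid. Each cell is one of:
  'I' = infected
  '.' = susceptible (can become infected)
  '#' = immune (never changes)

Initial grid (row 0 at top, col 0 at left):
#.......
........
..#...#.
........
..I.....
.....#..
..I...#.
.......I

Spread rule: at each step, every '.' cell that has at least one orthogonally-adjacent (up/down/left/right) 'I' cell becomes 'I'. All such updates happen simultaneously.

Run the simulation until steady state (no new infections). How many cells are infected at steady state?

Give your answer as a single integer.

Step 0 (initial): 3 infected
Step 1: +9 new -> 12 infected
Step 2: +12 new -> 24 infected
Step 3: +12 new -> 36 infected
Step 4: +7 new -> 43 infected
Step 5: +8 new -> 51 infected
Step 6: +4 new -> 55 infected
Step 7: +3 new -> 58 infected
Step 8: +1 new -> 59 infected
Step 9: +0 new -> 59 infected

Answer: 59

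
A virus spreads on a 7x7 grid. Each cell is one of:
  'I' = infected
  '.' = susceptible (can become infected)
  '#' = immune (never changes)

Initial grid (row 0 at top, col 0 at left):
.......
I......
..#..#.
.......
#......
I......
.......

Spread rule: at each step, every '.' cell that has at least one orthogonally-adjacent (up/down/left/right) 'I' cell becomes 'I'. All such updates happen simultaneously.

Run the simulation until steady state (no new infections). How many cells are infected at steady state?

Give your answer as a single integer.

Answer: 46

Derivation:
Step 0 (initial): 2 infected
Step 1: +5 new -> 7 infected
Step 2: +7 new -> 14 infected
Step 3: +6 new -> 20 infected
Step 4: +7 new -> 27 infected
Step 5: +7 new -> 34 infected
Step 6: +6 new -> 40 infected
Step 7: +5 new -> 45 infected
Step 8: +1 new -> 46 infected
Step 9: +0 new -> 46 infected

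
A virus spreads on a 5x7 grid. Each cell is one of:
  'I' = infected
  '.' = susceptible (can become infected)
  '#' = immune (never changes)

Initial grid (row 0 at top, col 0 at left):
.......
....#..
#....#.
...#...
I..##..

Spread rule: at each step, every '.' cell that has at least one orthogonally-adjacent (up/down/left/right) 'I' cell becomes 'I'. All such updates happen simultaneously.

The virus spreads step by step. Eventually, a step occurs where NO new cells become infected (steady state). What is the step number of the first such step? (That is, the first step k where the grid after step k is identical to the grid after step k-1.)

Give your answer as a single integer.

Step 0 (initial): 1 infected
Step 1: +2 new -> 3 infected
Step 2: +2 new -> 5 infected
Step 3: +2 new -> 7 infected
Step 4: +2 new -> 9 infected
Step 5: +4 new -> 13 infected
Step 6: +4 new -> 17 infected
Step 7: +2 new -> 19 infected
Step 8: +2 new -> 21 infected
Step 9: +3 new -> 24 infected
Step 10: +4 new -> 28 infected
Step 11: +1 new -> 29 infected
Step 12: +0 new -> 29 infected

Answer: 12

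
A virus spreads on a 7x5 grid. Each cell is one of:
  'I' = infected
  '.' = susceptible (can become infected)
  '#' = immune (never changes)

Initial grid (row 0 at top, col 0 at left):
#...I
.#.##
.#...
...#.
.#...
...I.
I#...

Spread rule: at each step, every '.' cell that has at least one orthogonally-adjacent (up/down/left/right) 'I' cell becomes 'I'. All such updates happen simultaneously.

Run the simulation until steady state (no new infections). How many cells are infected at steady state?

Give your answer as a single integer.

Answer: 27

Derivation:
Step 0 (initial): 3 infected
Step 1: +6 new -> 9 infected
Step 2: +7 new -> 16 infected
Step 3: +5 new -> 21 infected
Step 4: +4 new -> 25 infected
Step 5: +2 new -> 27 infected
Step 6: +0 new -> 27 infected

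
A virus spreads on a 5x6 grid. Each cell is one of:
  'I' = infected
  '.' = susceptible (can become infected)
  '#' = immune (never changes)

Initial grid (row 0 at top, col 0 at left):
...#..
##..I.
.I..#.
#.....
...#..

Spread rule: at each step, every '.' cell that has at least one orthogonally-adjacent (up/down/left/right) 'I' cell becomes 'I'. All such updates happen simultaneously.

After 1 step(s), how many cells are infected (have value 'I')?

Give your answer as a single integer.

Step 0 (initial): 2 infected
Step 1: +6 new -> 8 infected

Answer: 8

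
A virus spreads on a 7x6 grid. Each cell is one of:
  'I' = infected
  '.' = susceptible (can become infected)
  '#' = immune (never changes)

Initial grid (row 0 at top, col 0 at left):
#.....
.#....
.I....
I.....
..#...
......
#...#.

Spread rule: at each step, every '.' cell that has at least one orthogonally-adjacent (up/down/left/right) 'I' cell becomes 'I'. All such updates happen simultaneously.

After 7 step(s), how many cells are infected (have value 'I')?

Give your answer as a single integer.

Step 0 (initial): 2 infected
Step 1: +4 new -> 6 infected
Step 2: +6 new -> 12 infected
Step 3: +5 new -> 17 infected
Step 4: +8 new -> 25 infected
Step 5: +6 new -> 31 infected
Step 6: +4 new -> 35 infected
Step 7: +1 new -> 36 infected

Answer: 36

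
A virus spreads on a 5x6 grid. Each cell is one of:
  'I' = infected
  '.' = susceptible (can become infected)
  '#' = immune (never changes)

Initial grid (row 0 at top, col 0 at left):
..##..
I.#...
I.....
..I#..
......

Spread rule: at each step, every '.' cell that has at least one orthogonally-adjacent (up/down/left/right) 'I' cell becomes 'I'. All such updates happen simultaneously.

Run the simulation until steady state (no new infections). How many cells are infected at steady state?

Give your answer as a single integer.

Step 0 (initial): 3 infected
Step 1: +7 new -> 10 infected
Step 2: +5 new -> 15 infected
Step 3: +3 new -> 18 infected
Step 4: +4 new -> 22 infected
Step 5: +3 new -> 25 infected
Step 6: +1 new -> 26 infected
Step 7: +0 new -> 26 infected

Answer: 26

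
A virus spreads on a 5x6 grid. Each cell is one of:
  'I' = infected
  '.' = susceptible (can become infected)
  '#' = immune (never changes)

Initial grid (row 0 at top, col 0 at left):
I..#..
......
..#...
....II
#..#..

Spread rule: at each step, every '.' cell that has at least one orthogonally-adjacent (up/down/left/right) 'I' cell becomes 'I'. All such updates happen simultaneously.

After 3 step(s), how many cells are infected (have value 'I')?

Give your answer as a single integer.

Answer: 25

Derivation:
Step 0 (initial): 3 infected
Step 1: +7 new -> 10 infected
Step 2: +7 new -> 17 infected
Step 3: +8 new -> 25 infected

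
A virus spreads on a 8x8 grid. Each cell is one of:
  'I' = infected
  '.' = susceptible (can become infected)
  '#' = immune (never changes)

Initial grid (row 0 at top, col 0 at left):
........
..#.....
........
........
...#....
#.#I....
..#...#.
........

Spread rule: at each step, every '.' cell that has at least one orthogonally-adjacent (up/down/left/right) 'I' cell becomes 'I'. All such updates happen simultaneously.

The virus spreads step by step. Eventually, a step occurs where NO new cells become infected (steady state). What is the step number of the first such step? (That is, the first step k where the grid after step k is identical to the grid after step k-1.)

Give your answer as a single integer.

Step 0 (initial): 1 infected
Step 1: +2 new -> 3 infected
Step 2: +4 new -> 7 infected
Step 3: +6 new -> 13 infected
Step 4: +7 new -> 20 infected
Step 5: +10 new -> 30 infected
Step 6: +11 new -> 41 infected
Step 7: +7 new -> 48 infected
Step 8: +6 new -> 54 infected
Step 9: +3 new -> 57 infected
Step 10: +1 new -> 58 infected
Step 11: +0 new -> 58 infected

Answer: 11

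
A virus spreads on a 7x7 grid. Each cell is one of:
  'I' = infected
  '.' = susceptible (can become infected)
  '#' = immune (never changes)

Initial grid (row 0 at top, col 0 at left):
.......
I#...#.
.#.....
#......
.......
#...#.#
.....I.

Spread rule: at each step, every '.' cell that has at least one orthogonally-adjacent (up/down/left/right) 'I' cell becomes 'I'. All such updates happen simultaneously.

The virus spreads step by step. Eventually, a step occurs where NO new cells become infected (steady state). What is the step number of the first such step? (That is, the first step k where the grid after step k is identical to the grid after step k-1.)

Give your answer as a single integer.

Answer: 8

Derivation:
Step 0 (initial): 2 infected
Step 1: +5 new -> 7 infected
Step 2: +3 new -> 10 infected
Step 3: +6 new -> 16 infected
Step 4: +8 new -> 24 infected
Step 5: +9 new -> 33 infected
Step 6: +6 new -> 39 infected
Step 7: +3 new -> 42 infected
Step 8: +0 new -> 42 infected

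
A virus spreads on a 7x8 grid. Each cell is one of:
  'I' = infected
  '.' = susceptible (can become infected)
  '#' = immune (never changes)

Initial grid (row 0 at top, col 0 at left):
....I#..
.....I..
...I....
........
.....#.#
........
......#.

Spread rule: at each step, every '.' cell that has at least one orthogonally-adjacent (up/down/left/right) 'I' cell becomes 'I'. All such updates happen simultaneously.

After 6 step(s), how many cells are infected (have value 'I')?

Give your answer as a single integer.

Step 0 (initial): 3 infected
Step 1: +8 new -> 11 infected
Step 2: +10 new -> 21 infected
Step 3: +10 new -> 31 infected
Step 4: +9 new -> 40 infected
Step 5: +6 new -> 46 infected
Step 6: +4 new -> 50 infected

Answer: 50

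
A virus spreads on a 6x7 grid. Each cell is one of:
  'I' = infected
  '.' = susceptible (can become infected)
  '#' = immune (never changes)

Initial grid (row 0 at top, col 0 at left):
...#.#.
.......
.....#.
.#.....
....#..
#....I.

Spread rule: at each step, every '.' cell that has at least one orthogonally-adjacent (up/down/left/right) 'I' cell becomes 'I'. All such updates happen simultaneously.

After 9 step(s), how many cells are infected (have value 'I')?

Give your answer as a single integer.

Step 0 (initial): 1 infected
Step 1: +3 new -> 4 infected
Step 2: +3 new -> 7 infected
Step 3: +4 new -> 11 infected
Step 4: +5 new -> 16 infected
Step 5: +5 new -> 21 infected
Step 6: +6 new -> 27 infected
Step 7: +3 new -> 30 infected
Step 8: +3 new -> 33 infected
Step 9: +2 new -> 35 infected

Answer: 35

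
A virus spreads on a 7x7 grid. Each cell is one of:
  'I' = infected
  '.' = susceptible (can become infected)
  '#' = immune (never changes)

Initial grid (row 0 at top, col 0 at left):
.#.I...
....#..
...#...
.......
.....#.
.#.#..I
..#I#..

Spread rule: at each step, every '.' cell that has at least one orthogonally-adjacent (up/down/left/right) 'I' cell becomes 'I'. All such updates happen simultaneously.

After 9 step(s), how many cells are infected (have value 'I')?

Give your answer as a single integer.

Step 0 (initial): 3 infected
Step 1: +6 new -> 9 infected
Step 2: +5 new -> 14 infected
Step 3: +7 new -> 21 infected
Step 4: +7 new -> 28 infected
Step 5: +6 new -> 34 infected
Step 6: +3 new -> 37 infected
Step 7: +1 new -> 38 infected
Step 8: +1 new -> 39 infected
Step 9: +1 new -> 40 infected

Answer: 40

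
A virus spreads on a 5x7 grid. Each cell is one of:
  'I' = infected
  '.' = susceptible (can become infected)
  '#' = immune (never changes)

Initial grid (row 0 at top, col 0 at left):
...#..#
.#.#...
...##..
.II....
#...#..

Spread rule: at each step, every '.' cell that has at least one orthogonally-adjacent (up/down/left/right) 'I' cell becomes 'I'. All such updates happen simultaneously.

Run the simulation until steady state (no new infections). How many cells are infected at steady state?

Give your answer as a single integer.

Answer: 27

Derivation:
Step 0 (initial): 2 infected
Step 1: +6 new -> 8 infected
Step 2: +4 new -> 12 infected
Step 3: +3 new -> 15 infected
Step 4: +5 new -> 20 infected
Step 5: +3 new -> 23 infected
Step 6: +3 new -> 26 infected
Step 7: +1 new -> 27 infected
Step 8: +0 new -> 27 infected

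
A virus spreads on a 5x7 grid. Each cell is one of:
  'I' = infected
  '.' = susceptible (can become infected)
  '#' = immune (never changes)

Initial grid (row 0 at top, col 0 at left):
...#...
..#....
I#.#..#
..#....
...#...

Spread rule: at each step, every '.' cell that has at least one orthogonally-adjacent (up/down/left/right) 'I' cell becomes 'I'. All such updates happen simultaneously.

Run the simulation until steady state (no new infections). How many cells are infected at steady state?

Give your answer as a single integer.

Answer: 11

Derivation:
Step 0 (initial): 1 infected
Step 1: +2 new -> 3 infected
Step 2: +4 new -> 7 infected
Step 3: +2 new -> 9 infected
Step 4: +2 new -> 11 infected
Step 5: +0 new -> 11 infected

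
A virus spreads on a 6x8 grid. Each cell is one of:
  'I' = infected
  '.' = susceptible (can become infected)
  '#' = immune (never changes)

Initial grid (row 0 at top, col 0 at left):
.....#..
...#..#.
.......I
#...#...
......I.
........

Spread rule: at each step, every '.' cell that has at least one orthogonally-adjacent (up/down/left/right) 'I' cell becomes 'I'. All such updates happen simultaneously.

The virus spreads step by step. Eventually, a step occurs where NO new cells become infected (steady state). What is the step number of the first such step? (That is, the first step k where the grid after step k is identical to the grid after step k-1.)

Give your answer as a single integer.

Answer: 10

Derivation:
Step 0 (initial): 2 infected
Step 1: +7 new -> 9 infected
Step 2: +6 new -> 15 infected
Step 3: +5 new -> 20 infected
Step 4: +5 new -> 25 infected
Step 5: +5 new -> 30 infected
Step 6: +6 new -> 36 infected
Step 7: +4 new -> 40 infected
Step 8: +2 new -> 42 infected
Step 9: +1 new -> 43 infected
Step 10: +0 new -> 43 infected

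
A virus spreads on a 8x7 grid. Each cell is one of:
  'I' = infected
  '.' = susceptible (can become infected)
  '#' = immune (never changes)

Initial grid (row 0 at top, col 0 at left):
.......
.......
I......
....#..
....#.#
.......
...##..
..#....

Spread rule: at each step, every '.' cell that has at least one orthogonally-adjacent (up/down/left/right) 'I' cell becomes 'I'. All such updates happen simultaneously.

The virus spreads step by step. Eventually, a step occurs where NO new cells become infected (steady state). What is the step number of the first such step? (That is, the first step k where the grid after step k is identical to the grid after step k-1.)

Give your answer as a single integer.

Step 0 (initial): 1 infected
Step 1: +3 new -> 4 infected
Step 2: +5 new -> 9 infected
Step 3: +6 new -> 15 infected
Step 4: +7 new -> 22 infected
Step 5: +7 new -> 29 infected
Step 6: +7 new -> 36 infected
Step 7: +5 new -> 41 infected
Step 8: +2 new -> 43 infected
Step 9: +2 new -> 45 infected
Step 10: +2 new -> 47 infected
Step 11: +2 new -> 49 infected
Step 12: +1 new -> 50 infected
Step 13: +0 new -> 50 infected

Answer: 13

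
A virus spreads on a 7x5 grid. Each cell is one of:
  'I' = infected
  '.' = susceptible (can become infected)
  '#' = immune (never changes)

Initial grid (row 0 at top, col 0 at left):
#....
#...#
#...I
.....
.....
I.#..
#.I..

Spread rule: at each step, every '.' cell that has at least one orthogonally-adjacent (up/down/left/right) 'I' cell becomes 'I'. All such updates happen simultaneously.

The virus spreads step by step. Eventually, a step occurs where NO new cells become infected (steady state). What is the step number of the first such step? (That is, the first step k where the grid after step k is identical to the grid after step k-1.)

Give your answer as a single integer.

Step 0 (initial): 3 infected
Step 1: +6 new -> 9 infected
Step 2: +8 new -> 17 infected
Step 3: +8 new -> 25 infected
Step 4: +3 new -> 28 infected
Step 5: +1 new -> 29 infected
Step 6: +0 new -> 29 infected

Answer: 6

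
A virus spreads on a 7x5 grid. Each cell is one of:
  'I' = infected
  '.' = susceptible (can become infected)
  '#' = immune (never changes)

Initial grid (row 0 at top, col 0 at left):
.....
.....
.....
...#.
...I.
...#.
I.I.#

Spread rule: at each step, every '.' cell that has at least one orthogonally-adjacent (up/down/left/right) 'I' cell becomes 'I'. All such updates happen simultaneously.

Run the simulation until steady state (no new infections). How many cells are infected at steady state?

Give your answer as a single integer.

Answer: 32

Derivation:
Step 0 (initial): 3 infected
Step 1: +6 new -> 9 infected
Step 2: +6 new -> 15 infected
Step 3: +4 new -> 19 infected
Step 4: +5 new -> 24 infected
Step 5: +5 new -> 29 infected
Step 6: +3 new -> 32 infected
Step 7: +0 new -> 32 infected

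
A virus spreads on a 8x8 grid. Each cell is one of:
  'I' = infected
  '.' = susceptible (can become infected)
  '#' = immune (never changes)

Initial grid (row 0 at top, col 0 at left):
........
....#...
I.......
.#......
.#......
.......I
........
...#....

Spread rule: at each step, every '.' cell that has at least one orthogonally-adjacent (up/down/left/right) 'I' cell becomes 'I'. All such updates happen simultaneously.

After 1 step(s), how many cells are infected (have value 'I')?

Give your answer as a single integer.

Step 0 (initial): 2 infected
Step 1: +6 new -> 8 infected

Answer: 8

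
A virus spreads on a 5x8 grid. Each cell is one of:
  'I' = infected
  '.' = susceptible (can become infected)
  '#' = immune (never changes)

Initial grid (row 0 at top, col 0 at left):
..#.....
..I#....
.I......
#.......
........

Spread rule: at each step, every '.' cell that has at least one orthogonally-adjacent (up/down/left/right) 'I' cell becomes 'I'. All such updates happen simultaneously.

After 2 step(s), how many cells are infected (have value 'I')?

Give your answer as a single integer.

Step 0 (initial): 2 infected
Step 1: +4 new -> 6 infected
Step 2: +5 new -> 11 infected

Answer: 11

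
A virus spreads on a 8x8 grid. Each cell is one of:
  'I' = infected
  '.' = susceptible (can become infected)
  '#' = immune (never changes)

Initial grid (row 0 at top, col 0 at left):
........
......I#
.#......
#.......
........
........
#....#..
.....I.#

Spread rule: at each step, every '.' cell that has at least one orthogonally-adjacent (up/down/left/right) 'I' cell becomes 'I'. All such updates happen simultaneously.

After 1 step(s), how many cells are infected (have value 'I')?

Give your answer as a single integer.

Step 0 (initial): 2 infected
Step 1: +5 new -> 7 infected

Answer: 7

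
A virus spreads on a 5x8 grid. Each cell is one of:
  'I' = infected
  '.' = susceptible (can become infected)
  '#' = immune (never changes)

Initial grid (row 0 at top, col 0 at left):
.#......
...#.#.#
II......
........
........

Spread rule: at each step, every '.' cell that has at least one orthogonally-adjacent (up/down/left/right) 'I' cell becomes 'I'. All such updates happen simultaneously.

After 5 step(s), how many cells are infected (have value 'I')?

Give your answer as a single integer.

Step 0 (initial): 2 infected
Step 1: +5 new -> 7 infected
Step 2: +6 new -> 13 infected
Step 3: +4 new -> 17 infected
Step 4: +5 new -> 22 infected
Step 5: +4 new -> 26 infected

Answer: 26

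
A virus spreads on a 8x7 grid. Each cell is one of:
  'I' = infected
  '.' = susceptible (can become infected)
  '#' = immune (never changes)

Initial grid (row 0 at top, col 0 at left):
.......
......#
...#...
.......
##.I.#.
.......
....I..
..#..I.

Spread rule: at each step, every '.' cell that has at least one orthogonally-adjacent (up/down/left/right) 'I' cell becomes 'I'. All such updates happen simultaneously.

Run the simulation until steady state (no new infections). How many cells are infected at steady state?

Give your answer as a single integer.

Step 0 (initial): 3 infected
Step 1: +9 new -> 12 infected
Step 2: +7 new -> 19 infected
Step 3: +7 new -> 26 infected
Step 4: +10 new -> 36 infected
Step 5: +8 new -> 44 infected
Step 6: +4 new -> 48 infected
Step 7: +2 new -> 50 infected
Step 8: +0 new -> 50 infected

Answer: 50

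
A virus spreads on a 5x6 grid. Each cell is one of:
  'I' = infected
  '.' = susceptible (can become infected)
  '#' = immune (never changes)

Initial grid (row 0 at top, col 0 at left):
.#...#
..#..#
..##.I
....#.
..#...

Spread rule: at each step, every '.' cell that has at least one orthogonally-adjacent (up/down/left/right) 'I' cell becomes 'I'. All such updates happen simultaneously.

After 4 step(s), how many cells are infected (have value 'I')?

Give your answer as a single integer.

Answer: 10

Derivation:
Step 0 (initial): 1 infected
Step 1: +2 new -> 3 infected
Step 2: +2 new -> 5 infected
Step 3: +3 new -> 8 infected
Step 4: +2 new -> 10 infected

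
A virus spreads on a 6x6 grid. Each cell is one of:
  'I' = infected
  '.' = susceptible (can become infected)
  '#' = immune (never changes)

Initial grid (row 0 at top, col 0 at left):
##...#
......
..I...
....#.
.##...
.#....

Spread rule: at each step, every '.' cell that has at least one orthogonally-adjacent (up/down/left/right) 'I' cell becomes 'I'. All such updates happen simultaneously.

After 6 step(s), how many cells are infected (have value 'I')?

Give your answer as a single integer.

Step 0 (initial): 1 infected
Step 1: +4 new -> 5 infected
Step 2: +7 new -> 12 infected
Step 3: +6 new -> 18 infected
Step 4: +6 new -> 24 infected
Step 5: +4 new -> 28 infected
Step 6: +1 new -> 29 infected

Answer: 29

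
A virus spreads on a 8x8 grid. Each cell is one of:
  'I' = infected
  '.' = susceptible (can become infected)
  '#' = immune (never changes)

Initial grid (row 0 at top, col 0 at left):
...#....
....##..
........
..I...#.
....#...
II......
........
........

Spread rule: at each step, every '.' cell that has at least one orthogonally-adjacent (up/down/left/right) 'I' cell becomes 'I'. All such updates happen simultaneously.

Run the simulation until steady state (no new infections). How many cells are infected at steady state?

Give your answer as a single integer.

Answer: 59

Derivation:
Step 0 (initial): 3 infected
Step 1: +9 new -> 12 infected
Step 2: +10 new -> 22 infected
Step 3: +9 new -> 31 infected
Step 4: +7 new -> 38 infected
Step 5: +6 new -> 44 infected
Step 6: +6 new -> 50 infected
Step 7: +5 new -> 55 infected
Step 8: +3 new -> 58 infected
Step 9: +1 new -> 59 infected
Step 10: +0 new -> 59 infected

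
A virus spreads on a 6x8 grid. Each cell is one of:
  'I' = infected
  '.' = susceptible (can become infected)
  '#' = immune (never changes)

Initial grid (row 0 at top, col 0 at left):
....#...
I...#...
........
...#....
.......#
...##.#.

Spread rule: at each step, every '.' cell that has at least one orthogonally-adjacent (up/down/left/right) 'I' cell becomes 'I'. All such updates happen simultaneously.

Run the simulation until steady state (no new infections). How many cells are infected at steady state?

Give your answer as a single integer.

Answer: 40

Derivation:
Step 0 (initial): 1 infected
Step 1: +3 new -> 4 infected
Step 2: +4 new -> 8 infected
Step 3: +5 new -> 13 infected
Step 4: +5 new -> 18 infected
Step 5: +3 new -> 21 infected
Step 6: +4 new -> 25 infected
Step 7: +4 new -> 29 infected
Step 8: +5 new -> 34 infected
Step 9: +5 new -> 39 infected
Step 10: +1 new -> 40 infected
Step 11: +0 new -> 40 infected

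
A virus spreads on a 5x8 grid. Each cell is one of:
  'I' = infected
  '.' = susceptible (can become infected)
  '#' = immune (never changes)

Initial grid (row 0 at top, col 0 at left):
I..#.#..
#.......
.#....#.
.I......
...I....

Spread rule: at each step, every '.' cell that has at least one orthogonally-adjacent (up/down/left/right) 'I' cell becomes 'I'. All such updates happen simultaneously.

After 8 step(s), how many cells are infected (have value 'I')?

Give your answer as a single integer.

Answer: 35

Derivation:
Step 0 (initial): 3 infected
Step 1: +7 new -> 10 infected
Step 2: +8 new -> 18 infected
Step 3: +5 new -> 23 infected
Step 4: +4 new -> 27 infected
Step 5: +3 new -> 30 infected
Step 6: +2 new -> 32 infected
Step 7: +2 new -> 34 infected
Step 8: +1 new -> 35 infected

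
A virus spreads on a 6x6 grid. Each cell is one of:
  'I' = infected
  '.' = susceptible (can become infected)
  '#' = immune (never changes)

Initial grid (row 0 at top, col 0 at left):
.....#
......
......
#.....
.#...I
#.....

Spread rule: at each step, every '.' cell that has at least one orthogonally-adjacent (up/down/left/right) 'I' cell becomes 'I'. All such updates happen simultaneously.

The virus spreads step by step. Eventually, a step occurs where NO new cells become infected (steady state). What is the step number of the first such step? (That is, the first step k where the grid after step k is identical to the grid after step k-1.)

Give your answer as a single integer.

Step 0 (initial): 1 infected
Step 1: +3 new -> 4 infected
Step 2: +4 new -> 8 infected
Step 3: +5 new -> 13 infected
Step 4: +4 new -> 17 infected
Step 5: +5 new -> 22 infected
Step 6: +3 new -> 25 infected
Step 7: +3 new -> 28 infected
Step 8: +2 new -> 30 infected
Step 9: +1 new -> 31 infected
Step 10: +0 new -> 31 infected

Answer: 10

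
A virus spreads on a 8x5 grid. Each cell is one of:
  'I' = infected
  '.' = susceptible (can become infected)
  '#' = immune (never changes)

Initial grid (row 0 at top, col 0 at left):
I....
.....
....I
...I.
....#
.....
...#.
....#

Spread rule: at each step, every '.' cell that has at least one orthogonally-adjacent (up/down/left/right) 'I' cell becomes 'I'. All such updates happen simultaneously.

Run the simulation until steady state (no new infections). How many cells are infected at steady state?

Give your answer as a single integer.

Answer: 37

Derivation:
Step 0 (initial): 3 infected
Step 1: +7 new -> 10 infected
Step 2: +9 new -> 19 infected
Step 3: +7 new -> 26 infected
Step 4: +4 new -> 30 infected
Step 5: +3 new -> 33 infected
Step 6: +3 new -> 36 infected
Step 7: +1 new -> 37 infected
Step 8: +0 new -> 37 infected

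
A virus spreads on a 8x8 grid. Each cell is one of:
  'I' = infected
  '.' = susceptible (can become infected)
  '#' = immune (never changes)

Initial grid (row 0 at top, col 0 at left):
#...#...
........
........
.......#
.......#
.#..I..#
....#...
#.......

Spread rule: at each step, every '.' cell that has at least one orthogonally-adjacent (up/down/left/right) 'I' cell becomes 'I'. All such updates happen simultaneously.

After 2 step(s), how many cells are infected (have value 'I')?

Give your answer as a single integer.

Answer: 11

Derivation:
Step 0 (initial): 1 infected
Step 1: +3 new -> 4 infected
Step 2: +7 new -> 11 infected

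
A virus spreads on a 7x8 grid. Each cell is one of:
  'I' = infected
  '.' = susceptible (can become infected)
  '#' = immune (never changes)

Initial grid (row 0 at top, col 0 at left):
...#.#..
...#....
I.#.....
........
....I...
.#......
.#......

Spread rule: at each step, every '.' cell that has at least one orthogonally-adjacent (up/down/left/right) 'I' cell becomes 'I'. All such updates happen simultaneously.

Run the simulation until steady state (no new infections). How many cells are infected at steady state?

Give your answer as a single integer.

Answer: 50

Derivation:
Step 0 (initial): 2 infected
Step 1: +7 new -> 9 infected
Step 2: +12 new -> 21 infected
Step 3: +14 new -> 35 infected
Step 4: +9 new -> 44 infected
Step 5: +3 new -> 47 infected
Step 6: +2 new -> 49 infected
Step 7: +1 new -> 50 infected
Step 8: +0 new -> 50 infected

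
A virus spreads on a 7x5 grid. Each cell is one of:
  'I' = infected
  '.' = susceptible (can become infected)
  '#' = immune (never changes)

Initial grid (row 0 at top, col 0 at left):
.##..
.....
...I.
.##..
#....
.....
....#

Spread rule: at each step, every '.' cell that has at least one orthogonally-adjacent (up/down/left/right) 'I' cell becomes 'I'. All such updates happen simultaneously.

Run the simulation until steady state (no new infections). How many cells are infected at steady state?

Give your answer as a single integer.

Step 0 (initial): 1 infected
Step 1: +4 new -> 5 infected
Step 2: +6 new -> 11 infected
Step 3: +6 new -> 17 infected
Step 4: +6 new -> 23 infected
Step 5: +3 new -> 26 infected
Step 6: +2 new -> 28 infected
Step 7: +1 new -> 29 infected
Step 8: +0 new -> 29 infected

Answer: 29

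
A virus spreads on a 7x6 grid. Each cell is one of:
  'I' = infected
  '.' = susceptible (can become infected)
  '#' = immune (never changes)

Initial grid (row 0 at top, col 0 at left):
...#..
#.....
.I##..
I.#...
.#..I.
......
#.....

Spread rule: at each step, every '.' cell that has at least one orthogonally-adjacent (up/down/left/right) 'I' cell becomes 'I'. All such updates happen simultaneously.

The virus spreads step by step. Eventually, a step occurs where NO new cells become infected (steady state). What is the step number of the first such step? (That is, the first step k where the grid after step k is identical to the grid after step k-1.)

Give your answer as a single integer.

Answer: 6

Derivation:
Step 0 (initial): 3 infected
Step 1: +8 new -> 11 infected
Step 2: +10 new -> 21 infected
Step 3: +9 new -> 30 infected
Step 4: +4 new -> 34 infected
Step 5: +1 new -> 35 infected
Step 6: +0 new -> 35 infected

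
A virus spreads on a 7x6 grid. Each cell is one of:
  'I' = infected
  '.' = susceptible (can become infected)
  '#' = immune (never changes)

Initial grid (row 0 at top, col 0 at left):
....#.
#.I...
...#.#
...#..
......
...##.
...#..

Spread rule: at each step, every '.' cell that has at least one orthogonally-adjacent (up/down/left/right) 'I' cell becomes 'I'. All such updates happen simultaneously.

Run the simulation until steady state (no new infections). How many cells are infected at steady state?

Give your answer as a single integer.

Answer: 34

Derivation:
Step 0 (initial): 1 infected
Step 1: +4 new -> 5 infected
Step 2: +5 new -> 10 infected
Step 3: +6 new -> 16 infected
Step 4: +6 new -> 22 infected
Step 5: +5 new -> 27 infected
Step 6: +3 new -> 30 infected
Step 7: +2 new -> 32 infected
Step 8: +1 new -> 33 infected
Step 9: +1 new -> 34 infected
Step 10: +0 new -> 34 infected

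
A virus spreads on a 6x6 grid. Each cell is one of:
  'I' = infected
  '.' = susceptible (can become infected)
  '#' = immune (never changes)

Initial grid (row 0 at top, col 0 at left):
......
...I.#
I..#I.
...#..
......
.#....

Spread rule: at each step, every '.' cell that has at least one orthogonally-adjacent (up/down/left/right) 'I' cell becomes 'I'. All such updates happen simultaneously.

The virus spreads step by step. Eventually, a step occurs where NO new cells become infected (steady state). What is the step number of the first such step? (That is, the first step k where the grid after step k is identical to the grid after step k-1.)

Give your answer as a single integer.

Step 0 (initial): 3 infected
Step 1: +8 new -> 11 infected
Step 2: +9 new -> 20 infected
Step 3: +8 new -> 28 infected
Step 4: +3 new -> 31 infected
Step 5: +1 new -> 32 infected
Step 6: +0 new -> 32 infected

Answer: 6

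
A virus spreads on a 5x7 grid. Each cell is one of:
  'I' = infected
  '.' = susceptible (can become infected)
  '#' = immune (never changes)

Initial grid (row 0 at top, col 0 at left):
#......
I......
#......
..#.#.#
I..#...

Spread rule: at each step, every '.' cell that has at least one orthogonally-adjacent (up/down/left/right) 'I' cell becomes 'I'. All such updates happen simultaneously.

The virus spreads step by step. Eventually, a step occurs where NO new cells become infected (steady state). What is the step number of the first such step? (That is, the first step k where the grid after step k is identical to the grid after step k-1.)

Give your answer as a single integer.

Answer: 10

Derivation:
Step 0 (initial): 2 infected
Step 1: +3 new -> 5 infected
Step 2: +5 new -> 10 infected
Step 3: +3 new -> 13 infected
Step 4: +3 new -> 16 infected
Step 5: +4 new -> 20 infected
Step 6: +3 new -> 23 infected
Step 7: +3 new -> 26 infected
Step 8: +1 new -> 27 infected
Step 9: +2 new -> 29 infected
Step 10: +0 new -> 29 infected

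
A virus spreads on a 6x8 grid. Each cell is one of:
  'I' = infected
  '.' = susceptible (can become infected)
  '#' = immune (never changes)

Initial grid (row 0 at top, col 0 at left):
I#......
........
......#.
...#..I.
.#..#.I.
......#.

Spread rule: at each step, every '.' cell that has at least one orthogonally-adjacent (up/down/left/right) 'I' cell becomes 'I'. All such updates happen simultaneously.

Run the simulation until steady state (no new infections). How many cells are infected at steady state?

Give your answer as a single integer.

Step 0 (initial): 3 infected
Step 1: +5 new -> 8 infected
Step 2: +7 new -> 15 infected
Step 3: +7 new -> 22 infected
Step 4: +11 new -> 33 infected
Step 5: +7 new -> 40 infected
Step 6: +2 new -> 42 infected
Step 7: +0 new -> 42 infected

Answer: 42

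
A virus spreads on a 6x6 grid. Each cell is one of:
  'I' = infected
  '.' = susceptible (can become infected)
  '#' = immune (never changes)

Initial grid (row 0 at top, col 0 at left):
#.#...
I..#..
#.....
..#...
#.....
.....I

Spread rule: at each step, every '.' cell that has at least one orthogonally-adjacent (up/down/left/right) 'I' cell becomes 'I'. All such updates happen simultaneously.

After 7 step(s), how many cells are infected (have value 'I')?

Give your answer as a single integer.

Step 0 (initial): 2 infected
Step 1: +3 new -> 5 infected
Step 2: +6 new -> 11 infected
Step 3: +6 new -> 17 infected
Step 4: +8 new -> 25 infected
Step 5: +3 new -> 28 infected
Step 6: +1 new -> 29 infected
Step 7: +1 new -> 30 infected

Answer: 30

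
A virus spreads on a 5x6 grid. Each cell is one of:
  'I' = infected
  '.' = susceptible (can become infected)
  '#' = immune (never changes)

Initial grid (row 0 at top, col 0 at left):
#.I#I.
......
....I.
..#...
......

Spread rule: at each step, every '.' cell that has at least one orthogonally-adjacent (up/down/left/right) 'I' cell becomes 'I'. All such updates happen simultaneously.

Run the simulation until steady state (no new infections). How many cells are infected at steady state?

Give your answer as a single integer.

Answer: 27

Derivation:
Step 0 (initial): 3 infected
Step 1: +7 new -> 10 infected
Step 2: +7 new -> 17 infected
Step 3: +4 new -> 21 infected
Step 4: +3 new -> 24 infected
Step 5: +2 new -> 26 infected
Step 6: +1 new -> 27 infected
Step 7: +0 new -> 27 infected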